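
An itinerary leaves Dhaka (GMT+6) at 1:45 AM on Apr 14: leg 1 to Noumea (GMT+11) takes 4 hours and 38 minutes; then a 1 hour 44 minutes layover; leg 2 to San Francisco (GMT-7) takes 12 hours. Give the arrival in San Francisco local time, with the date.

7:07 AM on Apr 14

Convert departure to UTC: 1:45 AM − 6:00 = 7:45 PM UTC on Apr 13.
Add 4 hours and 38 minutes leg 1 → 12:23 AM UTC (Apr 14).
Add 1 hour and 44 minutes layover in Noumea → 2:07 AM UTC.
Add 12 hours leg 2 → 2:07 PM UTC.
San Francisco is UTC−7:00, so local arrival = 2:07 PM − 7:00 = 7:07 AM on Apr 14.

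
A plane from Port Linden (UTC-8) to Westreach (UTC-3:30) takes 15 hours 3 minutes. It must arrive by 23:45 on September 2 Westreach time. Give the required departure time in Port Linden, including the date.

04:12 on Sep 2

Target arrival in UTC: 23:45 + 3:30 = 03:15 on Sep 3.
Subtract 15 hours 3 minutes → departure 12:12 UTC on Sep 2.
Port Linden is UTC−8:00: 12:12 − 8:00 = 04:12 on Sep 2.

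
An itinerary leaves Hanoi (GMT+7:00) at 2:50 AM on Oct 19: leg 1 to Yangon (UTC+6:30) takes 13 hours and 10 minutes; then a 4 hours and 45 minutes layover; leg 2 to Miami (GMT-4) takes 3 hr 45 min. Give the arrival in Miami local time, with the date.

Convert departure to UTC: 2:50 AM − 7:00 = 7:50 PM UTC on Oct 18.
Add 13 hours and 10 minutes leg 1 → 9:00 AM UTC (Oct 19).
Add 4 hours 45 minutes layover in Yangon → 1:45 PM UTC.
Add 3 hours 45 minutes leg 2 → 5:30 PM UTC.
Miami is UTC−4:00, so local arrival = 5:30 PM − 4:00 = 1:30 PM on Oct 19.

1:30 PM on October 19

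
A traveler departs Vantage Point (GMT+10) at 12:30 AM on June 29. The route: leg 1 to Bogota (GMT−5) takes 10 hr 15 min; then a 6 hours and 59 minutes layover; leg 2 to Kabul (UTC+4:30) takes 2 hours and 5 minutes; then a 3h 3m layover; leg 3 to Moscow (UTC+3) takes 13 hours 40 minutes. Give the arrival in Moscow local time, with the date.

5:32 AM on June 30

Convert departure to UTC: 12:30 AM − 10:00 = 2:30 PM UTC on Jun 28.
Add 10 hours 15 minutes leg 1 → 12:45 AM UTC (Jun 29).
Add 6 hours 59 minutes layover in Bogota → 7:44 AM UTC.
Add 2 hours and 5 minutes leg 2 → 9:49 AM UTC.
Add 3 hours and 3 minutes layover in Kabul → 12:52 PM UTC.
Add 13 hours and 40 minutes leg 3 → 2:32 AM UTC (Jun 30).
Moscow is UTC+3:00, so local arrival = 2:32 AM + 3:00 = 5:32 AM on Jun 30.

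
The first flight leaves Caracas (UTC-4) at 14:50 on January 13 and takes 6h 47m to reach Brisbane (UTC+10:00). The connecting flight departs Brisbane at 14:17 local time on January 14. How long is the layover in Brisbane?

2 hours 40 minutes

Convert departure to UTC: 14:50 + 4:00 = 18:50 UTC on Jan 13.
Add 6 hours and 47 minutes flight time → 01:37 UTC (Jan 14).
Brisbane is UTC+10:00, so local arrival = 01:37 + 10:00 = 11:37 on Jan 14.
Layover = 14:17 − 11:37 = 2 hours 40 minutes.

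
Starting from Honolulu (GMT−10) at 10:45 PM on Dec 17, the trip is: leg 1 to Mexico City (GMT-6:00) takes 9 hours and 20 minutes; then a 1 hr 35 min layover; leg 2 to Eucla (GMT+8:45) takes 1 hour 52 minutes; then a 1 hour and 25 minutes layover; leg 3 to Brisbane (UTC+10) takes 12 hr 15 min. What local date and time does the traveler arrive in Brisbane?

9:12 PM on Dec 19

Convert departure to UTC: 10:45 PM + 10:00 = 8:45 AM UTC on Dec 18.
Add 9 hours and 20 minutes leg 1 → 6:05 PM UTC.
Add 1 hour 35 minutes layover in Mexico City → 7:40 PM UTC.
Add 1 hour 52 minutes leg 2 → 9:32 PM UTC.
Add 1 hour 25 minutes layover in Eucla → 10:57 PM UTC.
Add 12 hours 15 minutes leg 3 → 11:12 AM UTC (Dec 19).
Brisbane is UTC+10:00, so local arrival = 11:12 AM + 10:00 = 9:12 PM on Dec 19.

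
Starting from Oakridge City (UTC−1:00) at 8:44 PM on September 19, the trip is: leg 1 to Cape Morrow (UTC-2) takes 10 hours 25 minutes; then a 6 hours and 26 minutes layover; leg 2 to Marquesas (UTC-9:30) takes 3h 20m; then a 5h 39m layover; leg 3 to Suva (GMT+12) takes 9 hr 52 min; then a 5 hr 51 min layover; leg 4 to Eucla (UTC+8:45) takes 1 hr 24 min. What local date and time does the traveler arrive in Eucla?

1:26 AM on Sep 22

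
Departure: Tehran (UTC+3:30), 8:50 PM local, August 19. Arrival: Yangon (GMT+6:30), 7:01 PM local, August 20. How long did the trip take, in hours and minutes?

Departure in UTC: 8:50 PM − 3:30 = 5:20 PM on Aug 19.
Arrival in UTC: 7:01 PM − 6:30 = 12:31 PM on Aug 20.
Elapsed = 12:31 PM − 5:20 PM (+1 day) = 19 hours 11 minutes.

19 hours 11 minutes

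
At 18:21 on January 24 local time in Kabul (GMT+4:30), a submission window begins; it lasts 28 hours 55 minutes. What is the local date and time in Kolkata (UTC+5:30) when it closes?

Convert start to UTC: 18:21 − 4:30 = 13:51 UTC on Jan 24.
Add 28 hours 55 minutes duration → 18:46 UTC (Jan 25).
Kolkata is UTC+5:30, so local end time = 18:46 + 5:30 = 00:16 on Jan 26.

00:16 on January 26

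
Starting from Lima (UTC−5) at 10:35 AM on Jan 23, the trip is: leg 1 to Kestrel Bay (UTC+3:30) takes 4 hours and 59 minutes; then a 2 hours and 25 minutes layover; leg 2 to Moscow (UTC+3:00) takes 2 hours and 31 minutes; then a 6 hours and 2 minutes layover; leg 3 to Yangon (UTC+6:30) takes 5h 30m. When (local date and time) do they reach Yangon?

Convert departure to UTC: 10:35 AM + 5:00 = 3:35 PM UTC on Jan 23.
Add 4 hours 59 minutes leg 1 → 8:34 PM UTC.
Add 2 hours and 25 minutes layover in Kestrel Bay → 10:59 PM UTC.
Add 2 hours and 31 minutes leg 2 → 1:30 AM UTC (Jan 24).
Add 6 hours 2 minutes layover in Moscow → 7:32 AM UTC.
Add 5 hours 30 minutes leg 3 → 1:02 PM UTC.
Yangon is UTC+6:30, so local arrival = 1:02 PM + 6:30 = 7:32 PM on Jan 24.

7:32 PM on January 24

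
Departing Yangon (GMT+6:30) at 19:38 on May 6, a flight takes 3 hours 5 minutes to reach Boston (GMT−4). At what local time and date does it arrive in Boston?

12:13 on May 6

Boston is 10:30 behind Yangon.
After 3 hours 5 minutes it is 22:43 in Yangon.
Shift by the zone difference: 22:43 − 10:30 = 12:13 on May 6 in Boston.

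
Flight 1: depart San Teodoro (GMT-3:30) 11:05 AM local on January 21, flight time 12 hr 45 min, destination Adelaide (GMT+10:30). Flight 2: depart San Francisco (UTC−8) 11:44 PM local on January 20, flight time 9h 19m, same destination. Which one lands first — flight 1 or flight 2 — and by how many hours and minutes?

the second, by 10 hours 17 minutes

Flight 1 in UTC: 11:05 AM + 3:30 = 2:35 PM on Jan 21.
+12 hours 45 minutes → arrive 3:20 AM UTC on Jan 22.
Flight 2 in UTC: 11:44 PM + 8:00 = 7:44 AM on Jan 21.
+9 hours 19 minutes → arrive 5:03 PM UTC on Jan 21.
Flight 2 lands earlier by 10 hours 17 minutes.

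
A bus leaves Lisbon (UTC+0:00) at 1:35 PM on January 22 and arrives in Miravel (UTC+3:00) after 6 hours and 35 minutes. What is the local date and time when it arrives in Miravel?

11:10 PM on January 22

Miravel is 3:00 ahead of Lisbon.
After 6 hours 35 minutes it is 8:10 PM in Lisbon.
Shift by the zone difference: 8:10 PM + 3:00 = 11:10 PM on Jan 22 in Miravel.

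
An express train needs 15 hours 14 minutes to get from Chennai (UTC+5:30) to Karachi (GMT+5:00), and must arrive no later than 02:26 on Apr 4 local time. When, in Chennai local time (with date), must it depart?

11:42 on Apr 3

Target arrival in UTC: 02:26 − 5:00 = 21:26 on Apr 3.
Subtract 15 hours and 14 minutes → departure 06:12 UTC on Apr 3.
Chennai is UTC+5:30: 06:12 + 5:30 = 11:42 on Apr 3.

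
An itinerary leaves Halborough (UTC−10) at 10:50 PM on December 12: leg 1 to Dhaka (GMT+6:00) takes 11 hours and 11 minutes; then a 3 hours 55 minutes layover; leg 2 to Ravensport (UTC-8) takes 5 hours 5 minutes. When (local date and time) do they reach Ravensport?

9:01 PM on December 13

Convert departure to UTC: 10:50 PM + 10:00 = 8:50 AM UTC on Dec 13.
Add 11 hours 11 minutes leg 1 → 8:01 PM UTC.
Add 3 hours and 55 minutes layover in Dhaka → 11:56 PM UTC.
Add 5 hours and 5 minutes leg 2 → 5:01 AM UTC (Dec 14).
Ravensport is UTC−8:00, so local arrival = 5:01 AM − 8:00 = 9:01 PM on Dec 13.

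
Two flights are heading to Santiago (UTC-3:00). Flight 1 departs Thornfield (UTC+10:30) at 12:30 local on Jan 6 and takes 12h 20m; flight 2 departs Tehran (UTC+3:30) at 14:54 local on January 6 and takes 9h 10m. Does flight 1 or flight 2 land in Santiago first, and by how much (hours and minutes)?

Flight 1 in UTC: 12:30 − 10:30 = 02:00 on Jan 6.
+12 hours 20 minutes → arrive 14:20 UTC on Jan 6.
Flight 2 in UTC: 14:54 − 3:30 = 11:24 on Jan 6.
+9 hours and 10 minutes → arrive 20:34 UTC on Jan 6.
Flight 1 lands earlier by 6 hours 14 minutes.

the first, by 6 hours 14 minutes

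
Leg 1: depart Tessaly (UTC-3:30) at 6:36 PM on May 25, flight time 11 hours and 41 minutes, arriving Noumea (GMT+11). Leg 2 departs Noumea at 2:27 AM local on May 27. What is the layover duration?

5 hours 40 minutes

Convert departure to UTC: 6:36 PM + 3:30 = 10:06 PM UTC on May 25.
Add 11 hours 41 minutes flight time → 9:47 AM UTC (May 26).
Noumea is UTC+11:00, so local arrival = 9:47 AM + 11:00 = 8:47 PM on May 26.
Layover = 2:27 AM − 8:47 PM (+1 day) = 5 hours 40 minutes.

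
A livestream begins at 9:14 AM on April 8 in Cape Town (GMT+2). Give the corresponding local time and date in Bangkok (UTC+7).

In UTC: 9:14 AM − 2:00 = 7:14 AM on Apr 8.
Bangkok is UTC+7:00: 7:14 AM + 7:00 = 2:14 PM on Apr 8.

2:14 PM on April 8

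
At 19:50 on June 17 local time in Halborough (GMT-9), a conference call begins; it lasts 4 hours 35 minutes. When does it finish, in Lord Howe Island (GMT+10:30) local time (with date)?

19:55 on June 18

Convert start to UTC: 19:50 + 9:00 = 04:50 UTC on Jun 18.
Add 4 hours and 35 minutes duration → 09:25 UTC.
Lord Howe Island is UTC+10:30, so local end time = 09:25 + 10:30 = 19:55 on Jun 18.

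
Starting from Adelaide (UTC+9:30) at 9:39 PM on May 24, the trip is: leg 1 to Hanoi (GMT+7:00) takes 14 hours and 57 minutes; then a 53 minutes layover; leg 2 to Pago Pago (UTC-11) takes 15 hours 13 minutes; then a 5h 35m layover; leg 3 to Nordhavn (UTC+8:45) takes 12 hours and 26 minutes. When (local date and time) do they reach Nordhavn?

9:58 PM on May 26

Convert departure to UTC: 9:39 PM − 9:30 = 12:09 PM UTC on May 24.
Add 14 hours and 57 minutes leg 1 → 3:06 AM UTC (May 25).
Add 53 minutes layover in Hanoi → 3:59 AM UTC.
Add 15 hours and 13 minutes leg 2 → 7:12 PM UTC.
Add 5 hours 35 minutes layover in Pago Pago → 12:47 AM UTC (May 26).
Add 12 hours 26 minutes leg 3 → 1:13 PM UTC.
Nordhavn is UTC+8:45, so local arrival = 1:13 PM + 8:45 = 9:58 PM on May 26.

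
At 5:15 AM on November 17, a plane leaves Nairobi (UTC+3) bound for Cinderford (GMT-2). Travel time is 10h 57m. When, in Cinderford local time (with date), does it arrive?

11:12 AM on November 17

Convert departure to UTC: 5:15 AM − 3:00 = 2:15 AM UTC on Nov 17.
Add 10 hours and 57 minutes travel time → 1:12 PM UTC.
Cinderford is UTC−2:00, so local arrival = 1:12 PM − 2:00 = 11:12 AM on Nov 17.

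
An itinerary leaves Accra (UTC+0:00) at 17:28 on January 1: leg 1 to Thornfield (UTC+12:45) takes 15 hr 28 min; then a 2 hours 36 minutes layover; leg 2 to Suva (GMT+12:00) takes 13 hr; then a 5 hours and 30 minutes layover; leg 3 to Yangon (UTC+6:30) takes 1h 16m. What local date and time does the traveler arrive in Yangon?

13:48 on Jan 3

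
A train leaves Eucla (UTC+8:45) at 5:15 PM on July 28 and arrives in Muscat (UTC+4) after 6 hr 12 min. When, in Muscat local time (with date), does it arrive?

6:42 PM on July 28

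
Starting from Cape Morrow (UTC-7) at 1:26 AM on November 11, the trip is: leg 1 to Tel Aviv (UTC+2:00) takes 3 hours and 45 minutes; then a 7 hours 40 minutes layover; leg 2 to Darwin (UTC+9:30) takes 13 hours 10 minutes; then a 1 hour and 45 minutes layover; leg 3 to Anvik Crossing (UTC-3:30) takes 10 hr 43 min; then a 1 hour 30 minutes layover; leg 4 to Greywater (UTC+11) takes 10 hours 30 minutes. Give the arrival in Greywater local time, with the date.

8:29 PM on November 13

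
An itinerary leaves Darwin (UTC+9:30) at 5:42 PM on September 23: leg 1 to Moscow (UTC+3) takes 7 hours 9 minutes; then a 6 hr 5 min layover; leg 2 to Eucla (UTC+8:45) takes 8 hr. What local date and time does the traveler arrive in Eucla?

2:11 PM on Sep 24

Convert departure to UTC: 5:42 PM − 9:30 = 8:12 AM UTC on Sep 23.
Add 7 hours and 9 minutes leg 1 → 3:21 PM UTC.
Add 6 hours 5 minutes layover in Moscow → 9:26 PM UTC.
Add 8 hours leg 2 → 5:26 AM UTC (Sep 24).
Eucla is UTC+8:45, so local arrival = 5:26 AM + 8:45 = 2:11 PM on Sep 24.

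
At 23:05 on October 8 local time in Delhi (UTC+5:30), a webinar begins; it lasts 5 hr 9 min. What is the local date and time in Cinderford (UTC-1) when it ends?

21:44 on October 8

Convert start to UTC: 23:05 − 5:30 = 17:35 UTC on Oct 8.
Add 5 hours and 9 minutes duration → 22:44 UTC.
Cinderford is UTC−1:00, so local end time = 22:44 − 1:00 = 21:44 on Oct 8.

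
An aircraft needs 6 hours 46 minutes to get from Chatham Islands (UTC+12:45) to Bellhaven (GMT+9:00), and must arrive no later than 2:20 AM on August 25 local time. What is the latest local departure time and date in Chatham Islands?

Target arrival in UTC: 2:20 AM − 9:00 = 5:20 PM on Aug 24.
Subtract 6 hours and 46 minutes → departure 10:34 AM UTC on Aug 24.
Chatham Islands is UTC+12:45: 10:34 AM + 12:45 = 11:19 PM on Aug 24.

11:19 PM on August 24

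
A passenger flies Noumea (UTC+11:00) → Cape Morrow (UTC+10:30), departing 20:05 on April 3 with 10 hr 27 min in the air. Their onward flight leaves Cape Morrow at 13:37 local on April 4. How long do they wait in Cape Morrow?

7 hours 35 minutes

Convert departure to UTC: 20:05 − 11:00 = 09:05 UTC on Apr 3.
Add 10 hours 27 minutes flight time → 19:32 UTC.
Cape Morrow is UTC+10:30, so local arrival = 19:32 + 10:30 = 06:02 on Apr 4.
Layover = 13:37 − 06:02 = 7 hours 35 minutes.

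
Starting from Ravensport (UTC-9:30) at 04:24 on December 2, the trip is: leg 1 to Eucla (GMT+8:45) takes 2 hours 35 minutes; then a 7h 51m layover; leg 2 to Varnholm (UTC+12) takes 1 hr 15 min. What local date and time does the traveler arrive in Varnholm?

13:35 on December 3

Convert departure to UTC: 04:24 + 9:30 = 13:54 UTC on Dec 2.
Add 2 hours 35 minutes leg 1 → 16:29 UTC.
Add 7 hours 51 minutes layover in Eucla → 00:20 UTC (Dec 3).
Add 1 hour 15 minutes leg 2 → 01:35 UTC.
Varnholm is UTC+12:00, so local arrival = 01:35 + 12:00 = 13:35 on Dec 3.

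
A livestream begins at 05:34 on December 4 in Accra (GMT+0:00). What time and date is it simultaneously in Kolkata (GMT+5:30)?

Accra is UTC+0 so that is 05:34 UTC.
Kolkata is UTC+5:30: 05:34 + 5:30 = 11:04 on Dec 4.

11:04 on Dec 4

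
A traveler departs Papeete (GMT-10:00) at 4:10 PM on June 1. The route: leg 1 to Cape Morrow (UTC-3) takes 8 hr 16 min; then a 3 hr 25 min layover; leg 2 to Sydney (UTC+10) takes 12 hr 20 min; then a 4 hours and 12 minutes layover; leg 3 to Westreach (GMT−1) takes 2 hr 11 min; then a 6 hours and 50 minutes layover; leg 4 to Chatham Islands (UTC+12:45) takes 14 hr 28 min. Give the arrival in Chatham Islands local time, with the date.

Convert departure to UTC: 4:10 PM + 10:00 = 2:10 AM UTC on Jun 2.
Add 8 hours 16 minutes leg 1 → 10:26 AM UTC.
Add 3 hours 25 minutes layover in Cape Morrow → 1:51 PM UTC.
Add 12 hours and 20 minutes leg 2 → 2:11 AM UTC (Jun 3).
Add 4 hours and 12 minutes layover in Sydney → 6:23 AM UTC.
Add 2 hours and 11 minutes leg 3 → 8:34 AM UTC.
Add 6 hours 50 minutes layover in Westreach → 3:24 PM UTC.
Add 14 hours 28 minutes leg 4 → 5:52 AM UTC (Jun 4).
Chatham Islands is UTC+12:45, so local arrival = 5:52 AM + 12:45 = 6:37 PM on Jun 4.

6:37 PM on June 4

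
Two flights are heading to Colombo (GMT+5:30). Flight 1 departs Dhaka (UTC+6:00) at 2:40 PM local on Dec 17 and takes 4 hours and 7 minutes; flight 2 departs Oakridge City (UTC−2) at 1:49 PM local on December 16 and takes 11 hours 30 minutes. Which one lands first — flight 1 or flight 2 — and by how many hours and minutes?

the second, by 9 hours 28 minutes

Flight 1 in UTC: 2:40 PM − 6:00 = 8:40 AM on Dec 17.
+4 hours and 7 minutes → arrive 12:47 PM UTC on Dec 17.
Flight 2 in UTC: 1:49 PM + 2:00 = 3:49 PM on Dec 16.
+11 hours and 30 minutes → arrive 3:19 AM UTC on Dec 17.
Flight 2 lands earlier by 9 hours 28 minutes.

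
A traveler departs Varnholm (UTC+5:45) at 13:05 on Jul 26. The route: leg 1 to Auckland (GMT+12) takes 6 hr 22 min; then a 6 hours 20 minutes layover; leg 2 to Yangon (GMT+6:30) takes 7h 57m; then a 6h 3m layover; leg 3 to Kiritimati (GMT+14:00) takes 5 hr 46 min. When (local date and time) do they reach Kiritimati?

Convert departure to UTC: 13:05 − 5:45 = 07:20 UTC on Jul 26.
Add 6 hours 22 minutes leg 1 → 13:42 UTC.
Add 6 hours and 20 minutes layover in Auckland → 20:02 UTC.
Add 7 hours and 57 minutes leg 2 → 03:59 UTC (Jul 27).
Add 6 hours 3 minutes layover in Yangon → 10:02 UTC.
Add 5 hours and 46 minutes leg 3 → 15:48 UTC.
Kiritimati is UTC+14:00, so local arrival = 15:48 + 14:00 = 05:48 on Jul 28.

05:48 on Jul 28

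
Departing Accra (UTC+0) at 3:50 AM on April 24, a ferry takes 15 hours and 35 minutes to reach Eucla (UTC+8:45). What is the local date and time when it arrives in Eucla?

4:10 AM on April 25

Eucla is 8:45 ahead of Accra.
After 15 hours 35 minutes it is 7:25 PM in Accra.
Shift by the zone difference: 7:25 PM + 8:45 = 4:10 AM on Apr 25 in Eucla.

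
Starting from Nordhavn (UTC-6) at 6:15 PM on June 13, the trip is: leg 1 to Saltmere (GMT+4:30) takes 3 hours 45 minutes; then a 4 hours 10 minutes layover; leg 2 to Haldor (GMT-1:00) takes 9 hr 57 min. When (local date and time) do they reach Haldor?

Convert departure to UTC: 6:15 PM + 6:00 = 12:15 AM UTC on Jun 14.
Add 3 hours and 45 minutes leg 1 → 4:00 AM UTC.
Add 4 hours and 10 minutes layover in Saltmere → 8:10 AM UTC.
Add 9 hours 57 minutes leg 2 → 6:07 PM UTC.
Haldor is UTC−1:00, so local arrival = 6:07 PM − 1:00 = 5:07 PM on Jun 14.

5:07 PM on Jun 14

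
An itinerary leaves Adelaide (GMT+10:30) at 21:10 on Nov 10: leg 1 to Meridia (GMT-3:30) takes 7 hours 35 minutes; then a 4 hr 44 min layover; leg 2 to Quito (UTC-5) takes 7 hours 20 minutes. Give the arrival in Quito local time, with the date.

Convert departure to UTC: 21:10 − 10:30 = 10:40 UTC on Nov 10.
Add 7 hours and 35 minutes leg 1 → 18:15 UTC.
Add 4 hours and 44 minutes layover in Meridia → 22:59 UTC.
Add 7 hours 20 minutes leg 2 → 06:19 UTC (Nov 11).
Quito is UTC−5:00, so local arrival = 06:19 − 5:00 = 01:19 on Nov 11.

01:19 on November 11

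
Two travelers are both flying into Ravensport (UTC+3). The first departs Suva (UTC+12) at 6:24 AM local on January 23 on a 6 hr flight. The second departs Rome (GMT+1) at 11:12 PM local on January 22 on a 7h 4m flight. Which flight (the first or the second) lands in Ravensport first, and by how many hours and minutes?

the first, by 4 hours 52 minutes

Flight 1 in UTC: 6:24 AM − 12:00 = 6:24 PM on Jan 22.
+6 hours → arrive 12:24 AM UTC on Jan 23.
Flight 2 in UTC: 11:12 PM − 1:00 = 10:12 PM on Jan 22.
+7 hours and 4 minutes → arrive 5:16 AM UTC on Jan 23.
Flight 1 lands earlier by 4 hours 52 minutes.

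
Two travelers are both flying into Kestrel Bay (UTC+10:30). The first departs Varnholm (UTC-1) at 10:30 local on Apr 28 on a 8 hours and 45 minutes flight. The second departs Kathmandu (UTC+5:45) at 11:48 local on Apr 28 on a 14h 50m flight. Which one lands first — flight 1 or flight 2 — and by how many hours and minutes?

the first, by 38 minutes

Flight 1 in UTC: 10:30 + 1:00 = 11:30 on Apr 28.
+8 hours 45 minutes → arrive 20:15 UTC on Apr 28.
Flight 2 in UTC: 11:48 − 5:45 = 06:03 on Apr 28.
+14 hours and 50 minutes → arrive 20:53 UTC on Apr 28.
Flight 1 lands earlier by 38 minutes.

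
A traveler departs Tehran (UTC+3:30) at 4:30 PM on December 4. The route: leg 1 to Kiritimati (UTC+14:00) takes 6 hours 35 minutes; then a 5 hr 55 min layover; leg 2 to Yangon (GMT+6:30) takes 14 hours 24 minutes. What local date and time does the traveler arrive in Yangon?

10:24 PM on December 5

Convert departure to UTC: 4:30 PM − 3:30 = 1:00 PM UTC on Dec 4.
Add 6 hours 35 minutes leg 1 → 7:35 PM UTC.
Add 5 hours and 55 minutes layover in Kiritimati → 1:30 AM UTC (Dec 5).
Add 14 hours and 24 minutes leg 2 → 3:54 PM UTC.
Yangon is UTC+6:30, so local arrival = 3:54 PM + 6:30 = 10:24 PM on Dec 5.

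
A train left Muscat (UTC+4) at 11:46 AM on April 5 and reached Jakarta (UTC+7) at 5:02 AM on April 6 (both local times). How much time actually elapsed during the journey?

14 hours 16 minutes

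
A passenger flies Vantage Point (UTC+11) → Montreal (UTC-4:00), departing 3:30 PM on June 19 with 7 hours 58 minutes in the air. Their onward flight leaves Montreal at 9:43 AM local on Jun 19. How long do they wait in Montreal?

1 hour 15 minutes

Convert departure to UTC: 3:30 PM − 11:00 = 4:30 AM UTC on Jun 19.
Add 7 hours 58 minutes flight time → 12:28 PM UTC.
Montreal is UTC−4:00, so local arrival = 12:28 PM − 4:00 = 8:28 AM on Jun 19.
Layover = 9:43 AM − 8:28 AM = 1 hour 15 minutes.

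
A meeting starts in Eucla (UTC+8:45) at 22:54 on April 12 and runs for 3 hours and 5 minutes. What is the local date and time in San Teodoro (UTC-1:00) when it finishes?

Convert start to UTC: 22:54 − 8:45 = 14:09 UTC on Apr 12.
Add 3 hours 5 minutes duration → 17:14 UTC.
San Teodoro is UTC−1:00, so local end time = 17:14 − 1:00 = 16:14 on Apr 12.

16:14 on Apr 12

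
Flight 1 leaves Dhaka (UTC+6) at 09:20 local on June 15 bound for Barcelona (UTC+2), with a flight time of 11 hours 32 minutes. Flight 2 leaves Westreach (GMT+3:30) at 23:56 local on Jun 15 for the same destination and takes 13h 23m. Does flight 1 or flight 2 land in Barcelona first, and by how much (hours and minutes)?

Flight 1 in UTC: 09:20 − 6:00 = 03:20 on Jun 15.
+11 hours 32 minutes → arrive 14:52 UTC on Jun 15.
Flight 2 in UTC: 23:56 − 3:30 = 20:26 on Jun 15.
+13 hours and 23 minutes → arrive 09:49 UTC on Jun 16.
Flight 1 lands earlier by 18 hours 57 minutes.

the first, by 18 hours 57 minutes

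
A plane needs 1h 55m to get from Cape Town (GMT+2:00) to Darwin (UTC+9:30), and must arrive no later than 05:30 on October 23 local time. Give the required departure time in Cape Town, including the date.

Target arrival in UTC: 05:30 − 9:30 = 20:00 on Oct 22.
Subtract 1 hour 55 minutes → departure 18:05 UTC on Oct 22.
Cape Town is UTC+2:00: 18:05 + 2:00 = 20:05 on Oct 22.

20:05 on October 22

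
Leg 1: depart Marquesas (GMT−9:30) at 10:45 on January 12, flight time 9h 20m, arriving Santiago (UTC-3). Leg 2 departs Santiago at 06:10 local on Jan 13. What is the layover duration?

Convert departure to UTC: 10:45 + 9:30 = 20:15 UTC on Jan 12.
Add 9 hours 20 minutes flight time → 05:35 UTC (Jan 13).
Santiago is UTC−3:00, so local arrival = 05:35 − 3:00 = 02:35 on Jan 13.
Layover = 06:10 − 02:35 = 3 hours 35 minutes.

3 hours 35 minutes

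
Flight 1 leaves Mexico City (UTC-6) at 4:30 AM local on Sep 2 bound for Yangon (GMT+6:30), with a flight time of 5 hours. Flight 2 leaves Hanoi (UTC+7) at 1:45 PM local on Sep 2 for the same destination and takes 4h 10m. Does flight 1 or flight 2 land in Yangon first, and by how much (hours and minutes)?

Flight 1 in UTC: 4:30 AM + 6:00 = 10:30 AM on Sep 2.
+5 hours → arrive 3:30 PM UTC on Sep 2.
Flight 2 in UTC: 1:45 PM − 7:00 = 6:45 AM on Sep 2.
+4 hours and 10 minutes → arrive 10:55 AM UTC on Sep 2.
Flight 2 lands earlier by 4 hours 35 minutes.

the second, by 4 hours 35 minutes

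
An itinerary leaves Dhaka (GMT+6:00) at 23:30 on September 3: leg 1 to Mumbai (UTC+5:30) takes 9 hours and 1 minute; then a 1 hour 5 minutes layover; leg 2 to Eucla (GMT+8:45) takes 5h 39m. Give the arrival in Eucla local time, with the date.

18:00 on September 4

Convert departure to UTC: 23:30 − 6:00 = 17:30 UTC on Sep 3.
Add 9 hours and 1 minute leg 1 → 02:31 UTC (Sep 4).
Add 1 hour 5 minutes layover in Mumbai → 03:36 UTC.
Add 5 hours 39 minutes leg 2 → 09:15 UTC.
Eucla is UTC+8:45, so local arrival = 09:15 + 8:45 = 18:00 on Sep 4.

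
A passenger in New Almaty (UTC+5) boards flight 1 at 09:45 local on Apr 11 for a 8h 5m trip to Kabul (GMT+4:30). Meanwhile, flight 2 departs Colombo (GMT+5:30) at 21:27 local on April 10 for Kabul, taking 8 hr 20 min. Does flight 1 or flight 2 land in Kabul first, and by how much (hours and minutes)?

the second, by 12 hours 33 minutes

Flight 1 in UTC: 09:45 − 5:00 = 04:45 on Apr 11.
+8 hours and 5 minutes → arrive 12:50 UTC on Apr 11.
Flight 2 in UTC: 21:27 − 5:30 = 15:57 on Apr 10.
+8 hours 20 minutes → arrive 00:17 UTC on Apr 11.
Flight 2 lands earlier by 12 hours 33 minutes.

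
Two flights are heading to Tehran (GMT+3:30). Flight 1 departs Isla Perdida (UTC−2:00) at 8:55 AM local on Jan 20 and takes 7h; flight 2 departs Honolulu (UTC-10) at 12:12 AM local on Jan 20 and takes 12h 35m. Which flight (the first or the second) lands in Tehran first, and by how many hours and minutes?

Flight 1 in UTC: 8:55 AM + 2:00 = 10:55 AM on Jan 20.
+7 hours → arrive 5:55 PM UTC on Jan 20.
Flight 2 in UTC: 12:12 AM + 10:00 = 10:12 AM on Jan 20.
+12 hours 35 minutes → arrive 10:47 PM UTC on Jan 20.
Flight 1 lands earlier by 4 hours 52 minutes.

the first, by 4 hours 52 minutes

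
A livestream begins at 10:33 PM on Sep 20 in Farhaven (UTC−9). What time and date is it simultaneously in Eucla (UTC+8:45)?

4:18 PM on Sep 21

In UTC: 10:33 PM + 9:00 = 7:33 AM on Sep 21.
Eucla is UTC+8:45: 7:33 AM + 8:45 = 4:18 PM on Sep 21.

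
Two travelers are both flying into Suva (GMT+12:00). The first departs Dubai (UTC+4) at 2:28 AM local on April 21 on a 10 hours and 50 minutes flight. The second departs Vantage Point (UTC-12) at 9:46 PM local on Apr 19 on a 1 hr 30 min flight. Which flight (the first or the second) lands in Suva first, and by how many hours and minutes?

Flight 1 in UTC: 2:28 AM − 4:00 = 10:28 PM on Apr 20.
+10 hours 50 minutes → arrive 9:18 AM UTC on Apr 21.
Flight 2 in UTC: 9:46 PM + 12:00 = 9:46 AM on Apr 20.
+1 hour and 30 minutes → arrive 11:16 AM UTC on Apr 20.
Flight 2 lands earlier by 22 hours 2 minutes.

the second, by 22 hours 2 minutes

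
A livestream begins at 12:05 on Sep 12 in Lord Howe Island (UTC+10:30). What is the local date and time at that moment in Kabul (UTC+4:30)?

In UTC: 12:05 − 10:30 = 01:35 on Sep 12.
Kabul is UTC+4:30: 01:35 + 4:30 = 06:05 on Sep 12.

06:05 on September 12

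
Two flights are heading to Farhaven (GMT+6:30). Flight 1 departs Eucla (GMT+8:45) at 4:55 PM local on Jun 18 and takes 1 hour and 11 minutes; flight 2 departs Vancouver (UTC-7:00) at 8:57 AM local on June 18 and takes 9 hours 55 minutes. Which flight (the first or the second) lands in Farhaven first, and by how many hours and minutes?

Flight 1 in UTC: 4:55 PM − 8:45 = 8:10 AM on Jun 18.
+1 hour 11 minutes → arrive 9:21 AM UTC on Jun 18.
Flight 2 in UTC: 8:57 AM + 7:00 = 3:57 PM on Jun 18.
+9 hours and 55 minutes → arrive 1:52 AM UTC on Jun 19.
Flight 1 lands earlier by 16 hours 31 minutes.

the first, by 16 hours 31 minutes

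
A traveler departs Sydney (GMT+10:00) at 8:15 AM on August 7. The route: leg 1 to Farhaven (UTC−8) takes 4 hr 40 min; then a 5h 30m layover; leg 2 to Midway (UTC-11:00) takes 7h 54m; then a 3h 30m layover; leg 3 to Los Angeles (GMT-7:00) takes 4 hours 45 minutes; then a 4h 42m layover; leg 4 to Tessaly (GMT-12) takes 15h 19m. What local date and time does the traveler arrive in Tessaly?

8:35 AM on Aug 8

Convert departure to UTC: 8:15 AM − 10:00 = 10:15 PM UTC on Aug 6.
Add 4 hours 40 minutes leg 1 → 2:55 AM UTC (Aug 7).
Add 5 hours and 30 minutes layover in Farhaven → 8:25 AM UTC.
Add 7 hours 54 minutes leg 2 → 4:19 PM UTC.
Add 3 hours 30 minutes layover in Midway → 7:49 PM UTC.
Add 4 hours and 45 minutes leg 3 → 12:34 AM UTC (Aug 8).
Add 4 hours 42 minutes layover in Los Angeles → 5:16 AM UTC.
Add 15 hours and 19 minutes leg 4 → 8:35 PM UTC.
Tessaly is UTC−12:00, so local arrival = 8:35 PM − 12:00 = 8:35 AM on Aug 8.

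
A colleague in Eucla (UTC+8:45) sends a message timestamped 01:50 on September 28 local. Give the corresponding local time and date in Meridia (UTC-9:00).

Meridia is 17:45 behind Eucla.
Shift by the zone difference: 01:50 − 17:45 = 08:05 on Sep 27 in Meridia.

08:05 on Sep 27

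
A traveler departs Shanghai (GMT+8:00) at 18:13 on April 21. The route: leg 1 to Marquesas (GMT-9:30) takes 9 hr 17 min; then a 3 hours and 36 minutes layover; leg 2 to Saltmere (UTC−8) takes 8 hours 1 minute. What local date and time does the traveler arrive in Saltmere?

23:07 on Apr 21

Convert departure to UTC: 18:13 − 8:00 = 10:13 UTC on Apr 21.
Add 9 hours and 17 minutes leg 1 → 19:30 UTC.
Add 3 hours 36 minutes layover in Marquesas → 23:06 UTC.
Add 8 hours and 1 minute leg 2 → 07:07 UTC (Apr 22).
Saltmere is UTC−8:00, so local arrival = 07:07 − 8:00 = 23:07 on Apr 21.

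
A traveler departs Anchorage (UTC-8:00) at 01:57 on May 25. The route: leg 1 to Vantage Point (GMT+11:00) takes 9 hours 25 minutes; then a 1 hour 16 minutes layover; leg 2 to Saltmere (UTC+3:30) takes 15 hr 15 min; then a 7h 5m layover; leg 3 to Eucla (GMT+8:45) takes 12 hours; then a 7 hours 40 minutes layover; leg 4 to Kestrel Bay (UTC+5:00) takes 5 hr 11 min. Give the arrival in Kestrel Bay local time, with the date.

00:49 on May 28

Convert departure to UTC: 01:57 + 8:00 = 09:57 UTC on May 25.
Add 9 hours 25 minutes leg 1 → 19:22 UTC.
Add 1 hour 16 minutes layover in Vantage Point → 20:38 UTC.
Add 15 hours 15 minutes leg 2 → 11:53 UTC (May 26).
Add 7 hours 5 minutes layover in Saltmere → 18:58 UTC.
Add 12 hours leg 3 → 06:58 UTC (May 27).
Add 7 hours 40 minutes layover in Eucla → 14:38 UTC.
Add 5 hours and 11 minutes leg 4 → 19:49 UTC.
Kestrel Bay is UTC+5:00, so local arrival = 19:49 + 5:00 = 00:49 on May 28.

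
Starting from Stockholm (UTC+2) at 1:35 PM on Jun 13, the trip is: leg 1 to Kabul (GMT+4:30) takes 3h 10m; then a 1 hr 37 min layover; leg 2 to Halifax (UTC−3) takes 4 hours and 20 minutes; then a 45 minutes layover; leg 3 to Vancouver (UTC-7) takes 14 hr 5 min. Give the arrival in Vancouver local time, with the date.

4:32 AM on June 14

Convert departure to UTC: 1:35 PM − 2:00 = 11:35 AM UTC on Jun 13.
Add 3 hours 10 minutes leg 1 → 2:45 PM UTC.
Add 1 hour 37 minutes layover in Kabul → 4:22 PM UTC.
Add 4 hours 20 minutes leg 2 → 8:42 PM UTC.
Add 45 minutes layover in Halifax → 9:27 PM UTC.
Add 14 hours and 5 minutes leg 3 → 11:32 AM UTC (Jun 14).
Vancouver is UTC−7:00, so local arrival = 11:32 AM − 7:00 = 4:32 AM on Jun 14.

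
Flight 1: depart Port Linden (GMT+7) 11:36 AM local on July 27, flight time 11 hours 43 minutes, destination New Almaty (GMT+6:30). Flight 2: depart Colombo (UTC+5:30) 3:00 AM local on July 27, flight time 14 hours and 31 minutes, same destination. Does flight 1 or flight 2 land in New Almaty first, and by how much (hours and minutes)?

Flight 1 in UTC: 11:36 AM − 7:00 = 4:36 AM on Jul 27.
+11 hours and 43 minutes → arrive 4:19 PM UTC on Jul 27.
Flight 2 in UTC: 3:00 AM − 5:30 = 9:30 PM on Jul 26.
+14 hours and 31 minutes → arrive 12:01 PM UTC on Jul 27.
Flight 2 lands earlier by 4 hours 18 minutes.

the second, by 4 hours 18 minutes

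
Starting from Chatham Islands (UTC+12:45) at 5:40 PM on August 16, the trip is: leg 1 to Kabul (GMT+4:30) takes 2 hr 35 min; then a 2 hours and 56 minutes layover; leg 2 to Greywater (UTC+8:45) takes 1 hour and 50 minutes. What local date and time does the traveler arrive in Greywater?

9:01 PM on August 16

Convert departure to UTC: 5:40 PM − 12:45 = 4:55 AM UTC on Aug 16.
Add 2 hours 35 minutes leg 1 → 7:30 AM UTC.
Add 2 hours and 56 minutes layover in Kabul → 10:26 AM UTC.
Add 1 hour and 50 minutes leg 2 → 12:16 PM UTC.
Greywater is UTC+8:45, so local arrival = 12:16 PM + 8:45 = 9:01 PM on Aug 16.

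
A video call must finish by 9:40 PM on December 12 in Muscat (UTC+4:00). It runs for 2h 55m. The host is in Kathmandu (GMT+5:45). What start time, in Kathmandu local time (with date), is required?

8:30 PM on Dec 12

Target end time in UTC: 9:40 PM − 4:00 = 5:40 PM on Dec 12.
Subtract 2 hours and 55 minutes → start 2:45 PM UTC on Dec 12.
Kathmandu is UTC+5:45: 2:45 PM + 5:45 = 8:30 PM on Dec 12.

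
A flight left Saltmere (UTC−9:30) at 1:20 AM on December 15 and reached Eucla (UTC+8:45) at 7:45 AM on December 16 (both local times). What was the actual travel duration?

Departure in UTC: 1:20 AM + 9:30 = 10:50 AM on Dec 15.
Arrival in UTC: 7:45 AM − 8:45 = 11:00 PM on Dec 15.
Elapsed = 11:00 PM − 10:50 AM = 12 hours 10 minutes.

12 hours 10 minutes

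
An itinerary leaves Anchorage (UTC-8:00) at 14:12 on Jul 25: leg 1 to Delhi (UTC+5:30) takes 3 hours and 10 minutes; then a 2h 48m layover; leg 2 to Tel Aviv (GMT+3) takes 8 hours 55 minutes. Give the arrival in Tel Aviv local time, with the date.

Convert departure to UTC: 14:12 + 8:00 = 22:12 UTC on Jul 25.
Add 3 hours 10 minutes leg 1 → 01:22 UTC (Jul 26).
Add 2 hours and 48 minutes layover in Delhi → 04:10 UTC.
Add 8 hours 55 minutes leg 2 → 13:05 UTC.
Tel Aviv is UTC+3:00, so local arrival = 13:05 + 3:00 = 16:05 on Jul 26.

16:05 on Jul 26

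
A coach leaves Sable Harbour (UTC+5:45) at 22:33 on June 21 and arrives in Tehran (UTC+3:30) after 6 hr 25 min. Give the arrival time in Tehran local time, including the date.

Tehran is 2:15 behind Sable Harbour.
After 6 hours and 25 minutes it is 04:58 (Jun 22) in Sable Harbour.
Shift by the zone difference: 04:58 − 2:15 = 02:43 on Jun 22 in Tehran.

02:43 on Jun 22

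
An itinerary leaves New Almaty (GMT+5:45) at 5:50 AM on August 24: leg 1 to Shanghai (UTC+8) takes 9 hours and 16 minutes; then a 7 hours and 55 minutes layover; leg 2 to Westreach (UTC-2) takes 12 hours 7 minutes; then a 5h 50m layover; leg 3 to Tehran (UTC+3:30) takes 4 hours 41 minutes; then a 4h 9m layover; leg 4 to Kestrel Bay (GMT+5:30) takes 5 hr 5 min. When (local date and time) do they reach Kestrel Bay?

Convert departure to UTC: 5:50 AM − 5:45 = 12:05 AM UTC on Aug 24.
Add 9 hours and 16 minutes leg 1 → 9:21 AM UTC.
Add 7 hours and 55 minutes layover in Shanghai → 5:16 PM UTC.
Add 12 hours and 7 minutes leg 2 → 5:23 AM UTC (Aug 25).
Add 5 hours 50 minutes layover in Westreach → 11:13 AM UTC.
Add 4 hours and 41 minutes leg 3 → 3:54 PM UTC.
Add 4 hours and 9 minutes layover in Tehran → 8:03 PM UTC.
Add 5 hours and 5 minutes leg 4 → 1:08 AM UTC (Aug 26).
Kestrel Bay is UTC+5:30, so local arrival = 1:08 AM + 5:30 = 6:38 AM on Aug 26.

6:38 AM on August 26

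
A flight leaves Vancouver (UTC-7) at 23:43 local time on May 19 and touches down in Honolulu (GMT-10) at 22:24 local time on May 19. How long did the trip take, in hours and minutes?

Departure in UTC: 23:43 + 7:00 = 06:43 on May 20.
Arrival in UTC: 22:24 + 10:00 = 08:24 on May 20.
Elapsed = 08:24 − 06:43 = 1 hour 41 minutes.

1 hour 41 minutes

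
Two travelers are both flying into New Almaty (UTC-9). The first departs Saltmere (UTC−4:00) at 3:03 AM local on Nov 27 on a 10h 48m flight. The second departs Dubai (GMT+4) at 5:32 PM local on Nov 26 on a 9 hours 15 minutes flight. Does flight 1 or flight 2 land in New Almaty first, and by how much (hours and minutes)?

Flight 1 in UTC: 3:03 AM + 4:00 = 7:03 AM on Nov 27.
+10 hours 48 minutes → arrive 5:51 PM UTC on Nov 27.
Flight 2 in UTC: 5:32 PM − 4:00 = 1:32 PM on Nov 26.
+9 hours and 15 minutes → arrive 10:47 PM UTC on Nov 26.
Flight 2 lands earlier by 19 hours 4 minutes.

the second, by 19 hours 4 minutes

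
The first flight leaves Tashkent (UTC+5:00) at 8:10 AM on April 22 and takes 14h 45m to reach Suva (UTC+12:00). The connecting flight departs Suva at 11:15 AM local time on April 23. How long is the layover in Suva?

5 hours 20 minutes

Convert departure to UTC: 8:10 AM − 5:00 = 3:10 AM UTC on Apr 22.
Add 14 hours and 45 minutes flight time → 5:55 PM UTC.
Suva is UTC+12:00, so local arrival = 5:55 PM + 12:00 = 5:55 AM on Apr 23.
Layover = 11:15 AM − 5:55 AM = 5 hours 20 minutes.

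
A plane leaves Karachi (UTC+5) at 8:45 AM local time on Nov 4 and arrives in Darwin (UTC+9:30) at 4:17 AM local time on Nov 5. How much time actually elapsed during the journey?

Departure in UTC: 8:45 AM − 5:00 = 3:45 AM on Nov 4.
Arrival in UTC: 4:17 AM − 9:30 = 6:47 PM on Nov 4.
Elapsed = 6:47 PM − 3:45 AM = 15 hours 2 minutes.

15 hours 2 minutes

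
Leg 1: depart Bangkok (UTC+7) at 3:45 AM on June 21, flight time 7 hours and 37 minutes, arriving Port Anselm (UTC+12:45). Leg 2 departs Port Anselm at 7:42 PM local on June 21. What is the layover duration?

2 hours 35 minutes

Convert departure to UTC: 3:45 AM − 7:00 = 8:45 PM UTC on Jun 20.
Add 7 hours 37 minutes flight time → 4:22 AM UTC (Jun 21).
Port Anselm is UTC+12:45, so local arrival = 4:22 AM + 12:45 = 5:07 PM on Jun 21.
Layover = 7:42 PM − 5:07 PM = 2 hours 35 minutes.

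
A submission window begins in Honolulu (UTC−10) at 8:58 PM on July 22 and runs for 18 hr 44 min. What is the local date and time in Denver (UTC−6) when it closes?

7:42 PM on July 23

Denver is 4:00 ahead of Honolulu.
After 18 hours 44 minutes it is 3:42 PM (Jul 23) in Honolulu.
Shift by the zone difference: 3:42 PM + 4:00 = 7:42 PM on Jul 23 in Denver.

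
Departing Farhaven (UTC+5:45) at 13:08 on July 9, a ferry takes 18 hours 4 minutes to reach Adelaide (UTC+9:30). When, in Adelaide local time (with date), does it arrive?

10:57 on July 10

Adelaide is 3:45 ahead of Farhaven.
After 18 hours 4 minutes it is 07:12 (Jul 10) in Farhaven.
Shift by the zone difference: 07:12 + 3:45 = 10:57 on Jul 10 in Adelaide.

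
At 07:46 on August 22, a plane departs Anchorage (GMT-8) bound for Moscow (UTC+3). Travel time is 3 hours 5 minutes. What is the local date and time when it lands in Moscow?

21:51 on August 22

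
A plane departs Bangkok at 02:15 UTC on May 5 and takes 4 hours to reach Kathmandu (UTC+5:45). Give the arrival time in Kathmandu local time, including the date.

12:00 on May 5

Departure is given in UTC: 02:15 on May 5.
Add 4 hours → 06:15 UTC.
Kathmandu is UTC+5:45: 06:15 + 5:45 = 12:00 on May 5.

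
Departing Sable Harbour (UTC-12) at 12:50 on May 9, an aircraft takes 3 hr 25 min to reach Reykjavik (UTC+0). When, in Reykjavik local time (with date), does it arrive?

04:15 on May 10

Convert departure to UTC: 12:50 + 12:00 = 00:50 UTC on May 10.
Add 3 hours 25 minutes travel time → 04:15 UTC.
Reykjavik is UTC+0, so local arrival is the same: 04:15 on May 10.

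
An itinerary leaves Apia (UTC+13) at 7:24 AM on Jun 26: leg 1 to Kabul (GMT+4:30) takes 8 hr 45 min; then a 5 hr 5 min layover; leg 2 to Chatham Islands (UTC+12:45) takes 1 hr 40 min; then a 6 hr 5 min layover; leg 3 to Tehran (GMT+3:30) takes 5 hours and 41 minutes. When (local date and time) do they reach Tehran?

Convert departure to UTC: 7:24 AM − 13:00 = 6:24 PM UTC on Jun 25.
Add 8 hours and 45 minutes leg 1 → 3:09 AM UTC (Jun 26).
Add 5 hours and 5 minutes layover in Kabul → 8:14 AM UTC.
Add 1 hour 40 minutes leg 2 → 9:54 AM UTC.
Add 6 hours 5 minutes layover in Chatham Islands → 3:59 PM UTC.
Add 5 hours and 41 minutes leg 3 → 9:40 PM UTC.
Tehran is UTC+3:30, so local arrival = 9:40 PM + 3:30 = 1:10 AM on Jun 27.

1:10 AM on June 27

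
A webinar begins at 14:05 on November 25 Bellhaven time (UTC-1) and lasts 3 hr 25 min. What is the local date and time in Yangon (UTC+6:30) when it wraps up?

Convert start to UTC: 14:05 + 1:00 = 15:05 UTC on Nov 25.
Add 3 hours 25 minutes duration → 18:30 UTC.
Yangon is UTC+6:30, so local end time = 18:30 + 6:30 = 01:00 on Nov 26.

01:00 on Nov 26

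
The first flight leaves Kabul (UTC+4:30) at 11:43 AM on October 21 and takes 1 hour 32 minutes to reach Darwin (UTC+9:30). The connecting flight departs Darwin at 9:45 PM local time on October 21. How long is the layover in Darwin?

3 hours 30 minutes

Convert departure to UTC: 11:43 AM − 4:30 = 7:13 AM UTC on Oct 21.
Add 1 hour 32 minutes flight time → 8:45 AM UTC.
Darwin is UTC+9:30, so local arrival = 8:45 AM + 9:30 = 6:15 PM on Oct 21.
Layover = 9:45 PM − 6:15 PM = 3 hours 30 minutes.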